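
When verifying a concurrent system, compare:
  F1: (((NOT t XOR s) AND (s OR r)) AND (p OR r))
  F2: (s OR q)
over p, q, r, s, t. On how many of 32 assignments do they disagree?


F1 = (((NOT t XOR s) AND (s OR r)) AND (p OR r))
F2 = (s OR q)
Evaluate both on each of 32 rows (bits = p,q,r,s,t):
  row 0 [00000]: F1=0 F2=0 -> 0
  row 1 [00001]: F1=0 F2=0 -> 0
  row 2 [00010]: F1=0 F2=1 (differ) -> 1
  row 3 [00011]: F1=0 F2=1 (differ) -> 1
  row 4 [00100]: F1=1 F2=0 (differ) -> 1
  row 5 [00101]: F1=0 F2=0 -> 0
  row 6 [00110]: F1=0 F2=1 (differ) -> 1
  row 7 [00111]: F1=1 F2=1 -> 0
  row 8 [01000]: F1=0 F2=1 (differ) -> 1
  row 9 [01001]: F1=0 F2=1 (differ) -> 1
  row 10 [01010]: F1=0 F2=1 (differ) -> 1
  row 11 [01011]: F1=0 F2=1 (differ) -> 1
  row 12 [01100]: F1=1 F2=1 -> 0
  row 13 [01101]: F1=0 F2=1 (differ) -> 1
  row 14 [01110]: F1=0 F2=1 (differ) -> 1
  row 15 [01111]: F1=1 F2=1 -> 0
  row 16 [10000]: F1=0 F2=0 -> 0
  row 17 [10001]: F1=0 F2=0 -> 0
  row 18 [10010]: F1=0 F2=1 (differ) -> 1
  row 19 [10011]: F1=1 F2=1 -> 0
  row 20 [10100]: F1=1 F2=0 (differ) -> 1
  row 21 [10101]: F1=0 F2=0 -> 0
  row 22 [10110]: F1=0 F2=1 (differ) -> 1
  row 23 [10111]: F1=1 F2=1 -> 0
  row 24 [11000]: F1=0 F2=1 (differ) -> 1
  row 25 [11001]: F1=0 F2=1 (differ) -> 1
  row 26 [11010]: F1=0 F2=1 (differ) -> 1
  row 27 [11011]: F1=1 F2=1 -> 0
  row 28 [11100]: F1=1 F2=1 -> 0
  row 29 [11101]: F1=0 F2=1 (differ) -> 1
  row 30 [11110]: F1=0 F2=1 (differ) -> 1
  row 31 [11111]: F1=1 F2=1 -> 0
Full result column, 8 rows per line (p,q fixed per line; r,s,t runs 000..111 left to right):
  rows 0-7 [p,q=00]: 00111010  (ones: 4)
  rows 8-15 [p,q=01]: 11110110  (ones: 6)
  rows 16-23 [p,q=10]: 00101010  (ones: 3)
  rows 24-31 [p,q=11]: 11100110  (ones: 5)
Disagreements = 4+6+3+5 = 18

18


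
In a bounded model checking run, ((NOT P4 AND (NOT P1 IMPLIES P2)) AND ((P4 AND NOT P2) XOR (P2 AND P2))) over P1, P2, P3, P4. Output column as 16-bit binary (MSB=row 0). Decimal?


Formula: ((NOT P4 AND (NOT P1 IMPLIES P2)) AND ((P4 AND NOT P2) XOR (P2 AND P2))) over P1, P2, P3, P4 (16 rows)
Evaluate each row (bits = P1,P2,P3,P4, MSB first):
  row 0 [0000]: ((NOT 0 AND (NOT 0 IMPLIES 0)) AND ((0 AND NOT 0) XOR (0 AND 0))) -> 0
  row 1 [0001]: ((NOT 1 AND (NOT 0 IMPLIES 0)) AND ((1 AND NOT 0) XOR (0 AND 0))) -> 0
  row 2 [0010]: ((NOT 0 AND (NOT 0 IMPLIES 0)) AND ((0 AND NOT 0) XOR (0 AND 0))) -> 0
  row 3 [0011]: ((NOT 1 AND (NOT 0 IMPLIES 0)) AND ((1 AND NOT 0) XOR (0 AND 0))) -> 0
  row 4 [0100]: ((NOT 0 AND (NOT 0 IMPLIES 1)) AND ((0 AND NOT 1) XOR (1 AND 1))) -> 1
  row 5 [0101]: ((NOT 1 AND (NOT 0 IMPLIES 1)) AND ((1 AND NOT 1) XOR (1 AND 1))) -> 0
  row 6 [0110]: ((NOT 0 AND (NOT 0 IMPLIES 1)) AND ((0 AND NOT 1) XOR (1 AND 1))) -> 1
  row 7 [0111]: ((NOT 1 AND (NOT 0 IMPLIES 1)) AND ((1 AND NOT 1) XOR (1 AND 1))) -> 0
  row 8 [1000]: ((NOT 0 AND (NOT 1 IMPLIES 0)) AND ((0 AND NOT 0) XOR (0 AND 0))) -> 0
  row 9 [1001]: ((NOT 1 AND (NOT 1 IMPLIES 0)) AND ((1 AND NOT 0) XOR (0 AND 0))) -> 0
  row 10 [1010]: ((NOT 0 AND (NOT 1 IMPLIES 0)) AND ((0 AND NOT 0) XOR (0 AND 0))) -> 0
  row 11 [1011]: ((NOT 1 AND (NOT 1 IMPLIES 0)) AND ((1 AND NOT 0) XOR (0 AND 0))) -> 0
  row 12 [1100]: ((NOT 0 AND (NOT 1 IMPLIES 1)) AND ((0 AND NOT 1) XOR (1 AND 1))) -> 1
  row 13 [1101]: ((NOT 1 AND (NOT 1 IMPLIES 1)) AND ((1 AND NOT 1) XOR (1 AND 1))) -> 0
  row 14 [1110]: ((NOT 0 AND (NOT 1 IMPLIES 1)) AND ((0 AND NOT 1) XOR (1 AND 1))) -> 1
  row 15 [1111]: ((NOT 1 AND (NOT 1 IMPLIES 1)) AND ((1 AND NOT 1) XOR (1 AND 1))) -> 0
Full result column, 4 rows per line (P1,P2 fixed per line; P3,P4 runs 00..11 left to right):
  rows 0-3 [P1,P2=00]: 0000  = hex 0
  rows 4-7 [P1,P2=01]: 1010  = hex A
  rows 8-11 [P1,P2=10]: 0000  = hex 0
  rows 12-15 [P1,P2=11]: 1010  = hex A
Output column (row 0 .. row 15) = 0000101000001010
Output column grouped in 4s = 0000 1010 0000 1010 = 0x0A0A
Convert to decimal digit by digit (value = value*16 + digit):
  0 -> 0
  0*16 + 10 (A) = 10
  10*16 + 0 = 160
  160*16 + 10 (A) = 2570
Decimal = 2570

2570


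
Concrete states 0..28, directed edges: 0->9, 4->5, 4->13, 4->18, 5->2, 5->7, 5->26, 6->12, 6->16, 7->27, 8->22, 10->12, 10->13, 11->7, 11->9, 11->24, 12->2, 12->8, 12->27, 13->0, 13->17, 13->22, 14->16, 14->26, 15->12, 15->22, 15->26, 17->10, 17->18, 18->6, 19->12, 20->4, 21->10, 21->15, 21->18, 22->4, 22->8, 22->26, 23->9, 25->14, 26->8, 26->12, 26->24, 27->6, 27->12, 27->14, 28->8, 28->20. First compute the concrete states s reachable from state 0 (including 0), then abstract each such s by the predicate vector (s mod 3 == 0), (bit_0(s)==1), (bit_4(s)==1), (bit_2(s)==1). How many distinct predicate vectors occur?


BFS from 0:
Concrete reachable: {0, 9}
Abstract via predicates (s mod 3 == 0), (bit_0(s)==1), (bit_4(s)==1), (bit_2(s)==1):
  (1,0,0,0) <- {0}
  (1,1,0,0) <- {9}
Distinct abstract states = 2

2


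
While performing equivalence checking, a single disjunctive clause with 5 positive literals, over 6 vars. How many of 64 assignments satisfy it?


Step 1: Total=2^6=64
Step 2: Unsat when all 5 false: 2^1=2
Step 3: Sat=64-2=62

62


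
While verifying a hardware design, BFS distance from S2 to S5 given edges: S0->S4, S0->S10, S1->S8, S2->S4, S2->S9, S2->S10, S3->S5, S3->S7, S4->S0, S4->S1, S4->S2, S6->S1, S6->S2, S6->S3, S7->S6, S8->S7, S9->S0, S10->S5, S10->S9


BFS layer-by-layer from S2:
  dist 0: {S2}
  dist 1: {S4, S9, S10}
  dist 2: {S0, S1, S5}
  -> S5 reached at distance 2
Shortest path length = 2

2


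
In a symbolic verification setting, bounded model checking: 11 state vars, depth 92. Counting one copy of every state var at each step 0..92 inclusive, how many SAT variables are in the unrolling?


BMC unrolls to depth k, creating one copy of each state var for steps 0..k.
Step count = 92 + 1 = 93 (steps 0 through 92)
Vars per step = 11
Total = 11 * 93 = 1023

1023


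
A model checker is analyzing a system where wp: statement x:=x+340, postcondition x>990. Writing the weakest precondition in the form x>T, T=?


Formula: wp(x:=E, P) = P[E/x] (substitute E for x in postcondition)
Step 1: Postcondition: x>990
Step 2: Substitute x+340 for x: x+340>990
Step 3: Solve for x: x > 990-340 = 650

650


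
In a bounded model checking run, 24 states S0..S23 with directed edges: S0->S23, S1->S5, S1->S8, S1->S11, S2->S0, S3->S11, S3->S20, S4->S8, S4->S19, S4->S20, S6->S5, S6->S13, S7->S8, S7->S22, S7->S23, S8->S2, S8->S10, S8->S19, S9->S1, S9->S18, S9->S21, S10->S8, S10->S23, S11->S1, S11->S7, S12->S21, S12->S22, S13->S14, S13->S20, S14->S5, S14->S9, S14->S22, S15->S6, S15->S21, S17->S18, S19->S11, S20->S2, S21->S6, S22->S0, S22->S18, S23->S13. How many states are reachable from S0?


BFS from S0:
  layer 0: {S0}
  layer 1: {S23}
  layer 2: {S13}
  layer 3: {S14, S20}
  layer 4: {S2, S5, S9, S22}
  layer 5: {S1, S18, S21}
  layer 6: {S6, S8, S11}
  layer 7: {S7, S10, S19}
Reachable set: {S0, S1, S2, S5, S6, S7, S8, S9, S10, S11, S13, S14, S18, S19, S20, S21, S22, S23}
Count = 18

18


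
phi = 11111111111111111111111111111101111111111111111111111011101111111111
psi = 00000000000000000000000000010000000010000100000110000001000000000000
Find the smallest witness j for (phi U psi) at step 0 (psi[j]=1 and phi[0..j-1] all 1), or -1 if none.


(phi U psi) at 0: need smallest j with psi[j]=1 and phi[i]=1 for all i in [0,j).
Scan from step 0:
  step 0: phi=1, psi=0 -> continue
  step 1: phi=1, psi=0 -> continue
  step 2: phi=1, psi=0 -> continue
  step 3: phi=1, psi=0 -> continue
  step 27: psi=1 and phi held for [0,27) -> witness found
Witness step = 27

27


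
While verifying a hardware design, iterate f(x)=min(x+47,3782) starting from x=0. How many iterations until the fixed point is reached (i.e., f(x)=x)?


Step 1: x=0, cap=3782, increment=47
Step 2: x grows by 47 each step until capped at 3782; fixed point is x=3782
Step 3: iterations = ceil(3782/47) = 81

81


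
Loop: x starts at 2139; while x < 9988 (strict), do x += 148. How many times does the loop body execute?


Step 1: x goes from 2139 toward 9988 by 148; the body runs while x<9988, so iterations = ceil((bound-start)/step)
Step 2: Distance=7849
Step 3: ceil(7849/148)=54

54


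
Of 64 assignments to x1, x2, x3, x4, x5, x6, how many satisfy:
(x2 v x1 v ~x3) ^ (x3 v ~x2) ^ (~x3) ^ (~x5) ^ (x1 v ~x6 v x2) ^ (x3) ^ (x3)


CNF with 7 clauses over 6 vars (64 assignments).
An assignment satisfies CNF iff every clause has >=1 true literal.
Check each row (bits = x1,x2,x3,x4,x5,x6; clause T/F shown):
  row 0 [000000]: clauses=TTTTTFF -> 0
  row 1 [000001]: clauses=TTTTFFF -> 0
  row 2 [000010]: clauses=TTTFTFF -> 0
  row 3 [000011]: clauses=TTTFFFF -> 0
  row 4 [000100]: clauses=TTTTTFF -> 0
  (every remaining row is evaluated the same way; all 64 results are listed next)
Full result column, 8 rows per line (x1,x2,x3 fixed per line; x4,x5,x6 runs 000..111 left to right):
  rows 0-7 [x1,x2,x3=000]: 00000000  (ones: 0)
  rows 8-15 [x1,x2,x3=001]: 00000000  (ones: 0)
  rows 16-23 [x1,x2,x3=010]: 00000000  (ones: 0)
  rows 24-31 [x1,x2,x3=011]: 00000000  (ones: 0)
  rows 32-39 [x1,x2,x3=100]: 00000000  (ones: 0)
  rows 40-47 [x1,x2,x3=101]: 00000000  (ones: 0)
  rows 48-55 [x1,x2,x3=110]: 00000000  (ones: 0)
  rows 56-63 [x1,x2,x3=111]: 00000000  (ones: 0)
Satisfying assignments = 0+0+0+0+0+0+0+0 = 0

0


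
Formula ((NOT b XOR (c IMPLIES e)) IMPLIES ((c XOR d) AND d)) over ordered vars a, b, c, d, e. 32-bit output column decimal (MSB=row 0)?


Formula: ((NOT b XOR (c IMPLIES e)) IMPLIES ((c XOR d) AND d)) over a, b, c, d, e (32 rows)
Evaluate each row (bits = a,b,c,d,e, MSB first):
  row 0 [00000]: ((NOT 0 XOR (0 IMPLIES 0)) IMPLIES ((0 XOR 0) AND 0)) -> 1
  row 1 [00001]: ((NOT 0 XOR (0 IMPLIES 1)) IMPLIES ((0 XOR 0) AND 0)) -> 1
  row 2 [00010]: ((NOT 0 XOR (0 IMPLIES 0)) IMPLIES ((0 XOR 1) AND 1)) -> 1
  row 3 [00011]: ((NOT 0 XOR (0 IMPLIES 1)) IMPLIES ((0 XOR 1) AND 1)) -> 1
  row 4 [00100]: ((NOT 0 XOR (1 IMPLIES 0)) IMPLIES ((1 XOR 0) AND 0)) -> 0
  row 5 [00101]: ((NOT 0 XOR (1 IMPLIES 1)) IMPLIES ((1 XOR 0) AND 0)) -> 1
  row 6 [00110]: ((NOT 0 XOR (1 IMPLIES 0)) IMPLIES ((1 XOR 1) AND 1)) -> 0
  row 7 [00111]: ((NOT 0 XOR (1 IMPLIES 1)) IMPLIES ((1 XOR 1) AND 1)) -> 1
  row 8 [01000]: ((NOT 1 XOR (0 IMPLIES 0)) IMPLIES ((0 XOR 0) AND 0)) -> 0
  row 9 [01001]: ((NOT 1 XOR (0 IMPLIES 1)) IMPLIES ((0 XOR 0) AND 0)) -> 0
  row 10 [01010]: ((NOT 1 XOR (0 IMPLIES 0)) IMPLIES ((0 XOR 1) AND 1)) -> 1
  row 11 [01011]: ((NOT 1 XOR (0 IMPLIES 1)) IMPLIES ((0 XOR 1) AND 1)) -> 1
  row 12 [01100]: ((NOT 1 XOR (1 IMPLIES 0)) IMPLIES ((1 XOR 0) AND 0)) -> 1
  row 13 [01101]: ((NOT 1 XOR (1 IMPLIES 1)) IMPLIES ((1 XOR 0) AND 0)) -> 0
  row 14 [01110]: ((NOT 1 XOR (1 IMPLIES 0)) IMPLIES ((1 XOR 1) AND 1)) -> 1
  row 15 [01111]: ((NOT 1 XOR (1 IMPLIES 1)) IMPLIES ((1 XOR 1) AND 1)) -> 0
  row 16 [10000]: ((NOT 0 XOR (0 IMPLIES 0)) IMPLIES ((0 XOR 0) AND 0)) -> 1
  row 17 [10001]: ((NOT 0 XOR (0 IMPLIES 1)) IMPLIES ((0 XOR 0) AND 0)) -> 1
  row 18 [10010]: ((NOT 0 XOR (0 IMPLIES 0)) IMPLIES ((0 XOR 1) AND 1)) -> 1
  row 19 [10011]: ((NOT 0 XOR (0 IMPLIES 1)) IMPLIES ((0 XOR 1) AND 1)) -> 1
  row 20 [10100]: ((NOT 0 XOR (1 IMPLIES 0)) IMPLIES ((1 XOR 0) AND 0)) -> 0
  row 21 [10101]: ((NOT 0 XOR (1 IMPLIES 1)) IMPLIES ((1 XOR 0) AND 0)) -> 1
  row 22 [10110]: ((NOT 0 XOR (1 IMPLIES 0)) IMPLIES ((1 XOR 1) AND 1)) -> 0
  row 23 [10111]: ((NOT 0 XOR (1 IMPLIES 1)) IMPLIES ((1 XOR 1) AND 1)) -> 1
  row 24 [11000]: ((NOT 1 XOR (0 IMPLIES 0)) IMPLIES ((0 XOR 0) AND 0)) -> 0
  row 25 [11001]: ((NOT 1 XOR (0 IMPLIES 1)) IMPLIES ((0 XOR 0) AND 0)) -> 0
  row 26 [11010]: ((NOT 1 XOR (0 IMPLIES 0)) IMPLIES ((0 XOR 1) AND 1)) -> 1
  row 27 [11011]: ((NOT 1 XOR (0 IMPLIES 1)) IMPLIES ((0 XOR 1) AND 1)) -> 1
  row 28 [11100]: ((NOT 1 XOR (1 IMPLIES 0)) IMPLIES ((1 XOR 0) AND 0)) -> 1
  row 29 [11101]: ((NOT 1 XOR (1 IMPLIES 1)) IMPLIES ((1 XOR 0) AND 0)) -> 0
  row 30 [11110]: ((NOT 1 XOR (1 IMPLIES 0)) IMPLIES ((1 XOR 1) AND 1)) -> 1
  row 31 [11111]: ((NOT 1 XOR (1 IMPLIES 1)) IMPLIES ((1 XOR 1) AND 1)) -> 0
Full result column, 4 rows per line (a,b,c fixed per line; d,e runs 00..11 left to right):
  rows 0-3 [a,b,c=000]: 1111  = hex F
  rows 4-7 [a,b,c=001]: 0101  = hex 5
  rows 8-11 [a,b,c=010]: 0011  = hex 3
  rows 12-15 [a,b,c=011]: 1010  = hex A
  rows 16-19 [a,b,c=100]: 1111  = hex F
  rows 20-23 [a,b,c=101]: 0101  = hex 5
  rows 24-27 [a,b,c=110]: 0011  = hex 3
  rows 28-31 [a,b,c=111]: 1010  = hex A
Output column (row 0 .. row 31) = 11110101001110101111010100111010
Output column grouped in 4s = 1111 0101 0011 1010 1111 0101 0011 1010 = 0xF53AF53A
Convert to decimal digit by digit (value = value*16 + digit):
  F -> 15
  15*16 + 5 = 245
  245*16 + 3 = 3923
  3923*16 + 10 (A) = 62778
  62778*16 + 15 (F) = 1004463
  1004463*16 + 5 = 16071413
  16071413*16 + 3 = 257142611
  257142611*16 + 10 (A) = 4114281786
Decimal = 4114281786

4114281786


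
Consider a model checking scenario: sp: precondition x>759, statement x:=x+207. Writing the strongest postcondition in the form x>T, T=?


Formula: sp(P, x:=E) = exists old_x. (x = E[old_x/x]) AND P[old_x/x] (old_x is the value of x before the assignment; eliminate old_x by solving x = E[old_x/x] for old_x)
Step 1: Precondition P: x>759, i.e. old_x > 759
Step 2: Assignment gives x = old_x + 207, so old_x = x - 207
Step 3: Substitute into P: x - 207 > 759
Step 4: Simplify: x > 759+207 = 966

966


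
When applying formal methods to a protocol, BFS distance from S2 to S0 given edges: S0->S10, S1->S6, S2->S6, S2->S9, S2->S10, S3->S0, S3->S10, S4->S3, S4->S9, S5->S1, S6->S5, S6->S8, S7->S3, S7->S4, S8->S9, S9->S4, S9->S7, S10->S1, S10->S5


BFS layer-by-layer from S2:
  dist 0: {S2}
  dist 1: {S6, S9, S10}
  dist 2: {S1, S4, S5, S7, S8}
  dist 3: {S3}
  dist 4: {S0}
  -> S0 reached at distance 4
Shortest path length = 4

4


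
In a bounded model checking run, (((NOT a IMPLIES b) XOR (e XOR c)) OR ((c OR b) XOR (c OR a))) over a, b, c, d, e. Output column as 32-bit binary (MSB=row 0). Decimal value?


Formula: (((NOT a IMPLIES b) XOR (e XOR c)) OR ((c OR b) XOR (c OR a))) over a, b, c, d, e (32 rows)
Evaluate each row (bits = a,b,c,d,e, MSB first):
  row 0 [00000]: (((NOT 0 IMPLIES 0) XOR (0 XOR 0)) OR ((0 OR 0) XOR (0 OR 0))) -> 0
  row 1 [00001]: (((NOT 0 IMPLIES 0) XOR (1 XOR 0)) OR ((0 OR 0) XOR (0 OR 0))) -> 1
  row 2 [00010]: (((NOT 0 IMPLIES 0) XOR (0 XOR 0)) OR ((0 OR 0) XOR (0 OR 0))) -> 0
  row 3 [00011]: (((NOT 0 IMPLIES 0) XOR (1 XOR 0)) OR ((0 OR 0) XOR (0 OR 0))) -> 1
  row 4 [00100]: (((NOT 0 IMPLIES 0) XOR (0 XOR 1)) OR ((1 OR 0) XOR (1 OR 0))) -> 1
  row 5 [00101]: (((NOT 0 IMPLIES 0) XOR (1 XOR 1)) OR ((1 OR 0) XOR (1 OR 0))) -> 0
  row 6 [00110]: (((NOT 0 IMPLIES 0) XOR (0 XOR 1)) OR ((1 OR 0) XOR (1 OR 0))) -> 1
  row 7 [00111]: (((NOT 0 IMPLIES 0) XOR (1 XOR 1)) OR ((1 OR 0) XOR (1 OR 0))) -> 0
  row 8 [01000]: (((NOT 0 IMPLIES 1) XOR (0 XOR 0)) OR ((0 OR 1) XOR (0 OR 0))) -> 1
  row 9 [01001]: (((NOT 0 IMPLIES 1) XOR (1 XOR 0)) OR ((0 OR 1) XOR (0 OR 0))) -> 1
  row 10 [01010]: (((NOT 0 IMPLIES 1) XOR (0 XOR 0)) OR ((0 OR 1) XOR (0 OR 0))) -> 1
  row 11 [01011]: (((NOT 0 IMPLIES 1) XOR (1 XOR 0)) OR ((0 OR 1) XOR (0 OR 0))) -> 1
  row 12 [01100]: (((NOT 0 IMPLIES 1) XOR (0 XOR 1)) OR ((1 OR 1) XOR (1 OR 0))) -> 0
  row 13 [01101]: (((NOT 0 IMPLIES 1) XOR (1 XOR 1)) OR ((1 OR 1) XOR (1 OR 0))) -> 1
  row 14 [01110]: (((NOT 0 IMPLIES 1) XOR (0 XOR 1)) OR ((1 OR 1) XOR (1 OR 0))) -> 0
  row 15 [01111]: (((NOT 0 IMPLIES 1) XOR (1 XOR 1)) OR ((1 OR 1) XOR (1 OR 0))) -> 1
  row 16 [10000]: (((NOT 1 IMPLIES 0) XOR (0 XOR 0)) OR ((0 OR 0) XOR (0 OR 1))) -> 1
  row 17 [10001]: (((NOT 1 IMPLIES 0) XOR (1 XOR 0)) OR ((0 OR 0) XOR (0 OR 1))) -> 1
  row 18 [10010]: (((NOT 1 IMPLIES 0) XOR (0 XOR 0)) OR ((0 OR 0) XOR (0 OR 1))) -> 1
  row 19 [10011]: (((NOT 1 IMPLIES 0) XOR (1 XOR 0)) OR ((0 OR 0) XOR (0 OR 1))) -> 1
  row 20 [10100]: (((NOT 1 IMPLIES 0) XOR (0 XOR 1)) OR ((1 OR 0) XOR (1 OR 1))) -> 0
  row 21 [10101]: (((NOT 1 IMPLIES 0) XOR (1 XOR 1)) OR ((1 OR 0) XOR (1 OR 1))) -> 1
  row 22 [10110]: (((NOT 1 IMPLIES 0) XOR (0 XOR 1)) OR ((1 OR 0) XOR (1 OR 1))) -> 0
  row 23 [10111]: (((NOT 1 IMPLIES 0) XOR (1 XOR 1)) OR ((1 OR 0) XOR (1 OR 1))) -> 1
  row 24 [11000]: (((NOT 1 IMPLIES 1) XOR (0 XOR 0)) OR ((0 OR 1) XOR (0 OR 1))) -> 1
  row 25 [11001]: (((NOT 1 IMPLIES 1) XOR (1 XOR 0)) OR ((0 OR 1) XOR (0 OR 1))) -> 0
  row 26 [11010]: (((NOT 1 IMPLIES 1) XOR (0 XOR 0)) OR ((0 OR 1) XOR (0 OR 1))) -> 1
  row 27 [11011]: (((NOT 1 IMPLIES 1) XOR (1 XOR 0)) OR ((0 OR 1) XOR (0 OR 1))) -> 0
  row 28 [11100]: (((NOT 1 IMPLIES 1) XOR (0 XOR 1)) OR ((1 OR 1) XOR (1 OR 1))) -> 0
  row 29 [11101]: (((NOT 1 IMPLIES 1) XOR (1 XOR 1)) OR ((1 OR 1) XOR (1 OR 1))) -> 1
  row 30 [11110]: (((NOT 1 IMPLIES 1) XOR (0 XOR 1)) OR ((1 OR 1) XOR (1 OR 1))) -> 0
  row 31 [11111]: (((NOT 1 IMPLIES 1) XOR (1 XOR 1)) OR ((1 OR 1) XOR (1 OR 1))) -> 1
Full result column, 4 rows per line (a,b,c fixed per line; d,e runs 00..11 left to right):
  rows 0-3 [a,b,c=000]: 0101  = hex 5
  rows 4-7 [a,b,c=001]: 1010  = hex A
  rows 8-11 [a,b,c=010]: 1111  = hex F
  rows 12-15 [a,b,c=011]: 0101  = hex 5
  rows 16-19 [a,b,c=100]: 1111  = hex F
  rows 20-23 [a,b,c=101]: 0101  = hex 5
  rows 24-27 [a,b,c=110]: 1010  = hex A
  rows 28-31 [a,b,c=111]: 0101  = hex 5
Output column (row 0 .. row 31) = 01011010111101011111010110100101
Output column grouped in 4s = 0101 1010 1111 0101 1111 0101 1010 0101 = 0x5AF5F5A5
Convert to decimal digit by digit (value = value*16 + digit):
  5 -> 5
  5*16 + 10 (A) = 90
  90*16 + 15 (F) = 1455
  1455*16 + 5 = 23285
  23285*16 + 15 (F) = 372575
  372575*16 + 5 = 5961205
  5961205*16 + 10 (A) = 95379290
  95379290*16 + 5 = 1526068645
Decimal = 1526068645

1526068645


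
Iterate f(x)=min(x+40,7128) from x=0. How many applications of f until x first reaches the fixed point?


Step 1: x=0, cap=7128, increment=40
Step 2: x grows by 40 each step until capped at 7128; fixed point is x=7128
Step 3: iterations = ceil(7128/40) = 179

179


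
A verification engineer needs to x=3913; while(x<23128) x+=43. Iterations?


Step 1: x goes from 3913 toward 23128 by 43; the body runs while x<23128, so iterations = ceil((bound-start)/step)
Step 2: Distance=19215
Step 3: ceil(19215/43)=447

447


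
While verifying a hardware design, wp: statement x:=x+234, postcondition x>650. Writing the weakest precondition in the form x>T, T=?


Formula: wp(x:=E, P) = P[E/x] (substitute E for x in postcondition)
Step 1: Postcondition: x>650
Step 2: Substitute x+234 for x: x+234>650
Step 3: Solve for x: x > 650-234 = 416

416


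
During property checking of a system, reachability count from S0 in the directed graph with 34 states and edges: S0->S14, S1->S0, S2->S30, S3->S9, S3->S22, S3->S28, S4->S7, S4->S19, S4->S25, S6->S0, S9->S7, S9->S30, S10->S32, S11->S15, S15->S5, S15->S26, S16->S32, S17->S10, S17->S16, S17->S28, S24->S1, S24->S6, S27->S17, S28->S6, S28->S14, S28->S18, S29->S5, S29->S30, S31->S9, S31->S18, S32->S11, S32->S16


BFS from S0:
  layer 0: {S0}
  layer 1: {S14}
Reachable set: {S0, S14}
Count = 2

2


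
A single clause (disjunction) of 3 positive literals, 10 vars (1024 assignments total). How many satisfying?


Step 1: Total=2^10=1024
Step 2: Unsat when all 3 false: 2^7=128
Step 3: Sat=1024-128=896

896


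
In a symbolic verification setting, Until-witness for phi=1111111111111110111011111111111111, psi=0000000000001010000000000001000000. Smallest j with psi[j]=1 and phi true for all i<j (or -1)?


(phi U psi) at 0: need smallest j with psi[j]=1 and phi[i]=1 for all i in [0,j).
Scan from step 0:
  step 0: phi=1, psi=0 -> continue
  step 1: phi=1, psi=0 -> continue
  step 2: phi=1, psi=0 -> continue
  step 3: phi=1, psi=0 -> continue
  step 12: psi=1 and phi held for [0,12) -> witness found
Witness step = 12

12


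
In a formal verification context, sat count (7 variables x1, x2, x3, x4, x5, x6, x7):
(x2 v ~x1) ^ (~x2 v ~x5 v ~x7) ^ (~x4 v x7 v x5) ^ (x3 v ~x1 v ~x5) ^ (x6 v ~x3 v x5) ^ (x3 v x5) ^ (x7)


CNF with 7 clauses over 7 vars (128 assignments).
An assignment satisfies CNF iff every clause has >=1 true literal.
Check each row (bits = x1,x2,x3,x4,x5,x6,x7; clause T/F shown):
  row 0 [0000000]: clauses=TTTTTFF -> 0
  row 1 [0000001]: clauses=TTTTTFT -> 0
  row 2 [0000010]: clauses=TTTTTFF -> 0
  row 3 [0000011]: clauses=TTTTTFT -> 0
  row 4 [0000100]: clauses=TTTTTTF -> 0
  (every remaining row is evaluated the same way; all 128 results are listed next)
Full result column, 8 rows per line (x1,x2,x3,x4 fixed per line; x5,x6,x7 runs 000..111 left to right):
  rows 0-7 [x1,x2,x3,x4=0000]: 00000101  (ones: 2)
  rows 8-15 [x1,x2,x3,x4=0001]: 00000101  (ones: 2)
  rows 16-23 [x1,x2,x3,x4=0010]: 00010101  (ones: 3)
  rows 24-31 [x1,x2,x3,x4=0011]: 00010101  (ones: 3)
  rows 32-39 [x1,x2,x3,x4=0100]: 00000000  (ones: 0)
  rows 40-47 [x1,x2,x3,x4=0101]: 00000000  (ones: 0)
  rows 48-55 [x1,x2,x3,x4=0110]: 00010000  (ones: 1)
  rows 56-63 [x1,x2,x3,x4=0111]: 00010000  (ones: 1)
  rows 64-71 [x1,x2,x3,x4=1000]: 00000000  (ones: 0)
  rows 72-79 [x1,x2,x3,x4=1001]: 00000000  (ones: 0)
  rows 80-87 [x1,x2,x3,x4=1010]: 00000000  (ones: 0)
  rows 88-95 [x1,x2,x3,x4=1011]: 00000000  (ones: 0)
  rows 96-103 [x1,x2,x3,x4=1100]: 00000000  (ones: 0)
  rows 104-111 [x1,x2,x3,x4=1101]: 00000000  (ones: 0)
  rows 112-119 [x1,x2,x3,x4=1110]: 00010000  (ones: 1)
  rows 120-127 [x1,x2,x3,x4=1111]: 00010000  (ones: 1)
Satisfying assignments = 2+2+3+3+0+0+1+1+0+0+0+0+0+0+1+1 = 14

14


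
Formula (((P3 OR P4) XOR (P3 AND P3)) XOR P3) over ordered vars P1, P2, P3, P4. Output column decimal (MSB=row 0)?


Formula: (((P3 OR P4) XOR (P3 AND P3)) XOR P3) over P1, P2, P3, P4 (16 rows)
Evaluate each row (bits = P1,P2,P3,P4, MSB first):
  row 0 [0000]: (((0 OR 0) XOR (0 AND 0)) XOR 0) -> 0
  row 1 [0001]: (((0 OR 1) XOR (0 AND 0)) XOR 0) -> 1
  row 2 [0010]: (((1 OR 0) XOR (1 AND 1)) XOR 1) -> 1
  row 3 [0011]: (((1 OR 1) XOR (1 AND 1)) XOR 1) -> 1
  row 4 [0100]: (((0 OR 0) XOR (0 AND 0)) XOR 0) -> 0
  row 5 [0101]: (((0 OR 1) XOR (0 AND 0)) XOR 0) -> 1
  row 6 [0110]: (((1 OR 0) XOR (1 AND 1)) XOR 1) -> 1
  row 7 [0111]: (((1 OR 1) XOR (1 AND 1)) XOR 1) -> 1
  row 8 [1000]: (((0 OR 0) XOR (0 AND 0)) XOR 0) -> 0
  row 9 [1001]: (((0 OR 1) XOR (0 AND 0)) XOR 0) -> 1
  row 10 [1010]: (((1 OR 0) XOR (1 AND 1)) XOR 1) -> 1
  row 11 [1011]: (((1 OR 1) XOR (1 AND 1)) XOR 1) -> 1
  row 12 [1100]: (((0 OR 0) XOR (0 AND 0)) XOR 0) -> 0
  row 13 [1101]: (((0 OR 1) XOR (0 AND 0)) XOR 0) -> 1
  row 14 [1110]: (((1 OR 0) XOR (1 AND 1)) XOR 1) -> 1
  row 15 [1111]: (((1 OR 1) XOR (1 AND 1)) XOR 1) -> 1
Full result column, 4 rows per line (P1,P2 fixed per line; P3,P4 runs 00..11 left to right):
  rows 0-3 [P1,P2=00]: 0111  = hex 7
  rows 4-7 [P1,P2=01]: 0111  = hex 7
  rows 8-11 [P1,P2=10]: 0111  = hex 7
  rows 12-15 [P1,P2=11]: 0111  = hex 7
Output column (row 0 .. row 15) = 0111011101110111
Output column grouped in 4s = 0111 0111 0111 0111 = 0x7777
Convert to decimal digit by digit (value = value*16 + digit):
  7 -> 7
  7*16 + 7 = 119
  119*16 + 7 = 1911
  1911*16 + 7 = 30583
Decimal = 30583

30583


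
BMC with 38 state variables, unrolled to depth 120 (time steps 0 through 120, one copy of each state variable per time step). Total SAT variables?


BMC unrolls to depth k, creating one copy of each state var for steps 0..k.
Step count = 120 + 1 = 121 (steps 0 through 120)
Vars per step = 38
Total = 38 * 121 = 4598

4598


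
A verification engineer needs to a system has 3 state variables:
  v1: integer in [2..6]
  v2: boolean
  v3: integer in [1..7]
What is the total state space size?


State space = product of domain sizes of all variables.
Domain sizes:
  v1 (integer in [2..6]): 5
  v2 (boolean): 2
  v3 (integer in [1..7]): 7
Product = 5 * 2 * 7 = 70

70


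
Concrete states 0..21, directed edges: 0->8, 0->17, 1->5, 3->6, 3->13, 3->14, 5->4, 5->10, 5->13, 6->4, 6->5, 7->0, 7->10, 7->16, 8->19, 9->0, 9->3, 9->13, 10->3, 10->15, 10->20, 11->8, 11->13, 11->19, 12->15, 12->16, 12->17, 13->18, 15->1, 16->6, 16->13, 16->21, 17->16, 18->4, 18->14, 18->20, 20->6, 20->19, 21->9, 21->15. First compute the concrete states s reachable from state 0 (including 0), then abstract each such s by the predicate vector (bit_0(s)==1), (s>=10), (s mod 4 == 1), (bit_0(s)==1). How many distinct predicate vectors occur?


BFS from 0:
Concrete reachable: {0, 1, 3, 4, 5, 6, 8, 9, 10, 13, 14, 15, 16, 17, 18, 19, 20, 21}
Abstract via predicates (bit_0(s)==1), (s>=10), (s mod 4 == 1), (bit_0(s)==1):
  (0,0,0,0) <- {0, 4, 6, 8}
  (0,1,0,0) <- {10, 14, 16, 18, 20}
  (1,0,0,1) <- {3}
  (1,0,1,1) <- {1, 5, 9}
  (1,1,0,1) <- {15, 19}
  (1,1,1,1) <- {13, 17, 21}
Distinct abstract states = 6

6


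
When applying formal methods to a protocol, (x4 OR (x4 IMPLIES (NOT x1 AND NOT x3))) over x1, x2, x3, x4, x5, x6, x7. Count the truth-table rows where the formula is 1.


Formula: (x4 OR (x4 IMPLIES (NOT x1 AND NOT x3))) over 7 vars (128 rows)
Evaluate each row (x1, x2, x3, x4, x5, x6, x7 as bits, MSB first):
  row 0 [0000000]: (0 OR (0 IMPLIES (NOT 0 AND NOT 0))) -> 1
  row 1 [0000001]: (0 OR (0 IMPLIES (NOT 0 AND NOT 0))) -> 1
  row 2 [0000010]: (0 OR (0 IMPLIES (NOT 0 AND NOT 0))) -> 1
  row 3 [0000011]: (0 OR (0 IMPLIES (NOT 0 AND NOT 0))) -> 1
  row 4 [0000100]: (0 OR (0 IMPLIES (NOT 0 AND NOT 0))) -> 1
  (every remaining row is evaluated the same way; all 128 results are listed next)
Full result column, 8 rows per line (x1,x2,x3,x4 fixed per line; x5,x6,x7 runs 000..111 left to right):
  rows 0-7 [x1,x2,x3,x4=0000]: 11111111  (ones: 8)
  rows 8-15 [x1,x2,x3,x4=0001]: 11111111  (ones: 8)
  rows 16-23 [x1,x2,x3,x4=0010]: 11111111  (ones: 8)
  rows 24-31 [x1,x2,x3,x4=0011]: 11111111  (ones: 8)
  rows 32-39 [x1,x2,x3,x4=0100]: 11111111  (ones: 8)
  rows 40-47 [x1,x2,x3,x4=0101]: 11111111  (ones: 8)
  rows 48-55 [x1,x2,x3,x4=0110]: 11111111  (ones: 8)
  rows 56-63 [x1,x2,x3,x4=0111]: 11111111  (ones: 8)
  rows 64-71 [x1,x2,x3,x4=1000]: 11111111  (ones: 8)
  rows 72-79 [x1,x2,x3,x4=1001]: 11111111  (ones: 8)
  rows 80-87 [x1,x2,x3,x4=1010]: 11111111  (ones: 8)
  rows 88-95 [x1,x2,x3,x4=1011]: 11111111  (ones: 8)
  rows 96-103 [x1,x2,x3,x4=1100]: 11111111  (ones: 8)
  rows 104-111 [x1,x2,x3,x4=1101]: 11111111  (ones: 8)
  rows 112-119 [x1,x2,x3,x4=1110]: 11111111  (ones: 8)
  rows 120-127 [x1,x2,x3,x4=1111]: 11111111  (ones: 8)
Count of 1-rows = 8+8+8+8+8+8+8+8+8+8+8+8+8+8+8+8 = 128

128


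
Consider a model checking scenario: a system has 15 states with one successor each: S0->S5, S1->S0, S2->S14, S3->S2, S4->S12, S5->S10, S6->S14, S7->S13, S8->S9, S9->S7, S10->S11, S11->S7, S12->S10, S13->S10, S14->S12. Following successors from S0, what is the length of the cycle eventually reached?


Trace from S0 until a state repeats:
  S0 -> S5 -> S10 -> S11 -> S7 -> S13 -> S10
S10 first seen at step 2, revisited at step 6.
Cycle length = 6 - 2 = 4

4


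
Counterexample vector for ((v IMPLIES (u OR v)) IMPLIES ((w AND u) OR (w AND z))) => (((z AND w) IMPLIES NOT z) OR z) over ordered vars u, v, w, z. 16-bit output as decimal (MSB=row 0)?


F1 = ((v IMPLIES (u OR v)) IMPLIES ((w AND u) OR (w AND z)))
F2 = (((z AND w) IMPLIES NOT z) OR z)
Counterexample to F1=>F2 is where F1=1 and F2=0.
Evaluate each row (bits = u,v,w,z, MSB first):
  row 0 [0000]: F1=0 F2=1 -> F1&~F2 -> 0
  row 1 [0001]: F1=0 F2=1 -> F1&~F2 -> 0
  row 2 [0010]: F1=0 F2=1 -> F1&~F2 -> 0
  row 3 [0011]: F1=1 F2=1 -> F1&~F2 -> 0
  row 4 [0100]: F1=0 F2=1 -> F1&~F2 -> 0
  row 5 [0101]: F1=0 F2=1 -> F1&~F2 -> 0
  row 6 [0110]: F1=0 F2=1 -> F1&~F2 -> 0
  row 7 [0111]: F1=1 F2=1 -> F1&~F2 -> 0
  row 8 [1000]: F1=0 F2=1 -> F1&~F2 -> 0
  row 9 [1001]: F1=0 F2=1 -> F1&~F2 -> 0
  row 10 [1010]: F1=1 F2=1 -> F1&~F2 -> 0
  row 11 [1011]: F1=1 F2=1 -> F1&~F2 -> 0
  row 12 [1100]: F1=0 F2=1 -> F1&~F2 -> 0
  row 13 [1101]: F1=0 F2=1 -> F1&~F2 -> 0
  row 14 [1110]: F1=1 F2=1 -> F1&~F2 -> 0
  row 15 [1111]: F1=1 F2=1 -> F1&~F2 -> 0
Full result column, 4 rows per line (u,v fixed per line; w,z runs 00..11 left to right):
  rows 0-3 [u,v=00]: 0000  = hex 0
  rows 4-7 [u,v=01]: 0000  = hex 0
  rows 8-11 [u,v=10]: 0000  = hex 0
  rows 12-15 [u,v=11]: 0000  = hex 0
Counterexample vector (row 0 .. row 15) = 0000000000000000
Output column grouped in 4s = 0000 0000 0000 0000 = 0x0000
Convert to decimal digit by digit (value = value*16 + digit):
  0 -> 0
  0*16 + 0 = 0
  0*16 + 0 = 0
  0*16 + 0 = 0
Decimal = 0

0


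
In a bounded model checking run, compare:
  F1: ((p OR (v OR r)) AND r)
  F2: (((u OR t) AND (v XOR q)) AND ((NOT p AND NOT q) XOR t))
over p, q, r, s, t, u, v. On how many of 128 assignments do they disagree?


F1 = ((p OR (v OR r)) AND r)
F2 = (((u OR t) AND (v XOR q)) AND ((NOT p AND NOT q) XOR t))
Evaluate both on each of 128 rows (bits = p,q,r,s,t,u,v):
  row 0 [0000000]: F1=0 F2=0 -> 0
  row 1 [0000001]: F1=0 F2=0 -> 0
  row 2 [0000010]: F1=0 F2=0 -> 0
  row 3 [0000011]: F1=0 F2=1 (differ) -> 1
  row 4 [0000100]: F1=0 F2=0 -> 0
  (every remaining row is evaluated the same way; all 128 results are listed next)
Full result column, 8 rows per line (p,q,r,s fixed per line; t,u,v runs 000..111 left to right):
  rows 0-7 [p,q,r,s=0000]: 00010000  (ones: 1)
  rows 8-15 [p,q,r,s=0001]: 00010000  (ones: 1)
  rows 16-23 [p,q,r,s=0010]: 11101111  (ones: 7)
  rows 24-31 [p,q,r,s=0011]: 11101111  (ones: 7)
  rows 32-39 [p,q,r,s=0100]: 00001010  (ones: 2)
  rows 40-47 [p,q,r,s=0101]: 00001010  (ones: 2)
  rows 48-55 [p,q,r,s=0110]: 11110101  (ones: 6)
  rows 56-63 [p,q,r,s=0111]: 11110101  (ones: 6)
  rows 64-71 [p,q,r,s=1000]: 00000101  (ones: 2)
  rows 72-79 [p,q,r,s=1001]: 00000101  (ones: 2)
  rows 80-87 [p,q,r,s=1010]: 11111010  (ones: 6)
  rows 88-95 [p,q,r,s=1011]: 11111010  (ones: 6)
  rows 96-103 [p,q,r,s=1100]: 00001010  (ones: 2)
  rows 104-111 [p,q,r,s=1101]: 00001010  (ones: 2)
  rows 112-119 [p,q,r,s=1110]: 11110101  (ones: 6)
  rows 120-127 [p,q,r,s=1111]: 11110101  (ones: 6)
Disagreements = 1+1+7+7+2+2+6+6+2+2+6+6+2+2+6+6 = 64

64


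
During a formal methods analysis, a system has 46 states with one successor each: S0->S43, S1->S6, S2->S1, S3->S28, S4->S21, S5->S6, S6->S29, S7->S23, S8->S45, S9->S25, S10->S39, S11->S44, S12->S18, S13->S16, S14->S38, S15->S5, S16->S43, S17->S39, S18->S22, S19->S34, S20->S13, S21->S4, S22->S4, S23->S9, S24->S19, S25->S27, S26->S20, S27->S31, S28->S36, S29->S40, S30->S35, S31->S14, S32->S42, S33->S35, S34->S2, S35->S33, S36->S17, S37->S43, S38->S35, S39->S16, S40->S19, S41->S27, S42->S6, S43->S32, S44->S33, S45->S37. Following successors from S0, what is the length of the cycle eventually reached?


Trace from S0 until a state repeats:
  S0 -> S43 -> S32 -> S42 -> S6 -> S29 -> S40 -> S19 -> S34 -> S2 -> S1 -> S6
S6 first seen at step 4, revisited at step 11.
Cycle length = 11 - 4 = 7

7


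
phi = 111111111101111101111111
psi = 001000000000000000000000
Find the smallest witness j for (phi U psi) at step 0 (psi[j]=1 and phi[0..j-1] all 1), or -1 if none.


(phi U psi) at 0: need smallest j with psi[j]=1 and phi[i]=1 for all i in [0,j).
Scan from step 0:
  step 0: phi=1, psi=0 -> continue
  step 1: phi=1, psi=0 -> continue
  step 2: psi=1 and phi held for [0,2) -> witness found
Witness step = 2

2


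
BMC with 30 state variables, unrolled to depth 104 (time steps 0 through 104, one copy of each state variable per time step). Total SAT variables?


BMC unrolls to depth k, creating one copy of each state var for steps 0..k.
Step count = 104 + 1 = 105 (steps 0 through 104)
Vars per step = 30
Total = 30 * 105 = 3150

3150


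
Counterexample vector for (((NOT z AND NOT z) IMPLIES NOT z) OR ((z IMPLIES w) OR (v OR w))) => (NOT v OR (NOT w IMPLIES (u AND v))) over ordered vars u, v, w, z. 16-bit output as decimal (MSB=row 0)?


F1 = (((NOT z AND NOT z) IMPLIES NOT z) OR ((z IMPLIES w) OR (v OR w)))
F2 = (NOT v OR (NOT w IMPLIES (u AND v)))
Counterexample to F1=>F2 is where F1=1 and F2=0.
Evaluate each row (bits = u,v,w,z, MSB first):
  row 0 [0000]: F1=1 F2=1 -> F1&~F2 -> 0
  row 1 [0001]: F1=1 F2=1 -> F1&~F2 -> 0
  row 2 [0010]: F1=1 F2=1 -> F1&~F2 -> 0
  row 3 [0011]: F1=1 F2=1 -> F1&~F2 -> 0
  row 4 [0100]: F1=1 F2=0 -> F1&~F2 -> 1
  row 5 [0101]: F1=1 F2=0 -> F1&~F2 -> 1
  row 6 [0110]: F1=1 F2=1 -> F1&~F2 -> 0
  row 7 [0111]: F1=1 F2=1 -> F1&~F2 -> 0
  row 8 [1000]: F1=1 F2=1 -> F1&~F2 -> 0
  row 9 [1001]: F1=1 F2=1 -> F1&~F2 -> 0
  row 10 [1010]: F1=1 F2=1 -> F1&~F2 -> 0
  row 11 [1011]: F1=1 F2=1 -> F1&~F2 -> 0
  row 12 [1100]: F1=1 F2=1 -> F1&~F2 -> 0
  row 13 [1101]: F1=1 F2=1 -> F1&~F2 -> 0
  row 14 [1110]: F1=1 F2=1 -> F1&~F2 -> 0
  row 15 [1111]: F1=1 F2=1 -> F1&~F2 -> 0
Full result column, 4 rows per line (u,v fixed per line; w,z runs 00..11 left to right):
  rows 0-3 [u,v=00]: 0000  = hex 0
  rows 4-7 [u,v=01]: 1100  = hex C
  rows 8-11 [u,v=10]: 0000  = hex 0
  rows 12-15 [u,v=11]: 0000  = hex 0
Counterexample vector (row 0 .. row 15) = 0000110000000000
Output column grouped in 4s = 0000 1100 0000 0000 = 0x0C00
Convert to decimal digit by digit (value = value*16 + digit):
  0 -> 0
  0*16 + 12 (C) = 12
  12*16 + 0 = 192
  192*16 + 0 = 3072
Decimal = 3072

3072


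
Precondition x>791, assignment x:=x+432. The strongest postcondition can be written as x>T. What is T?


Formula: sp(P, x:=E) = exists old_x. (x = E[old_x/x]) AND P[old_x/x] (old_x is the value of x before the assignment; eliminate old_x by solving x = E[old_x/x] for old_x)
Step 1: Precondition P: x>791, i.e. old_x > 791
Step 2: Assignment gives x = old_x + 432, so old_x = x - 432
Step 3: Substitute into P: x - 432 > 791
Step 4: Simplify: x > 791+432 = 1223

1223


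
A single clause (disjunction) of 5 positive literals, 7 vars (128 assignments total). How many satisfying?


Step 1: Total=2^7=128
Step 2: Unsat when all 5 false: 2^2=4
Step 3: Sat=128-4=124

124


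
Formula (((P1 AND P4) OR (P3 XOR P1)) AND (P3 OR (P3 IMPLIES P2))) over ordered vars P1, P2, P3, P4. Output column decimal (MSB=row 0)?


Formula: (((P1 AND P4) OR (P3 XOR P1)) AND (P3 OR (P3 IMPLIES P2))) over P1, P2, P3, P4 (16 rows)
Evaluate each row (bits = P1,P2,P3,P4, MSB first):
  row 0 [0000]: (((0 AND 0) OR (0 XOR 0)) AND (0 OR (0 IMPLIES 0))) -> 0
  row 1 [0001]: (((0 AND 1) OR (0 XOR 0)) AND (0 OR (0 IMPLIES 0))) -> 0
  row 2 [0010]: (((0 AND 0) OR (1 XOR 0)) AND (1 OR (1 IMPLIES 0))) -> 1
  row 3 [0011]: (((0 AND 1) OR (1 XOR 0)) AND (1 OR (1 IMPLIES 0))) -> 1
  row 4 [0100]: (((0 AND 0) OR (0 XOR 0)) AND (0 OR (0 IMPLIES 1))) -> 0
  row 5 [0101]: (((0 AND 1) OR (0 XOR 0)) AND (0 OR (0 IMPLIES 1))) -> 0
  row 6 [0110]: (((0 AND 0) OR (1 XOR 0)) AND (1 OR (1 IMPLIES 1))) -> 1
  row 7 [0111]: (((0 AND 1) OR (1 XOR 0)) AND (1 OR (1 IMPLIES 1))) -> 1
  row 8 [1000]: (((1 AND 0) OR (0 XOR 1)) AND (0 OR (0 IMPLIES 0))) -> 1
  row 9 [1001]: (((1 AND 1) OR (0 XOR 1)) AND (0 OR (0 IMPLIES 0))) -> 1
  row 10 [1010]: (((1 AND 0) OR (1 XOR 1)) AND (1 OR (1 IMPLIES 0))) -> 0
  row 11 [1011]: (((1 AND 1) OR (1 XOR 1)) AND (1 OR (1 IMPLIES 0))) -> 1
  row 12 [1100]: (((1 AND 0) OR (0 XOR 1)) AND (0 OR (0 IMPLIES 1))) -> 1
  row 13 [1101]: (((1 AND 1) OR (0 XOR 1)) AND (0 OR (0 IMPLIES 1))) -> 1
  row 14 [1110]: (((1 AND 0) OR (1 XOR 1)) AND (1 OR (1 IMPLIES 1))) -> 0
  row 15 [1111]: (((1 AND 1) OR (1 XOR 1)) AND (1 OR (1 IMPLIES 1))) -> 1
Full result column, 4 rows per line (P1,P2 fixed per line; P3,P4 runs 00..11 left to right):
  rows 0-3 [P1,P2=00]: 0011  = hex 3
  rows 4-7 [P1,P2=01]: 0011  = hex 3
  rows 8-11 [P1,P2=10]: 1101  = hex D
  rows 12-15 [P1,P2=11]: 1101  = hex D
Output column (row 0 .. row 15) = 0011001111011101
Output column grouped in 4s = 0011 0011 1101 1101 = 0x33DD
Convert to decimal digit by digit (value = value*16 + digit):
  3 -> 3
  3*16 + 3 = 51
  51*16 + 13 (D) = 829
  829*16 + 13 (D) = 13277
Decimal = 13277

13277


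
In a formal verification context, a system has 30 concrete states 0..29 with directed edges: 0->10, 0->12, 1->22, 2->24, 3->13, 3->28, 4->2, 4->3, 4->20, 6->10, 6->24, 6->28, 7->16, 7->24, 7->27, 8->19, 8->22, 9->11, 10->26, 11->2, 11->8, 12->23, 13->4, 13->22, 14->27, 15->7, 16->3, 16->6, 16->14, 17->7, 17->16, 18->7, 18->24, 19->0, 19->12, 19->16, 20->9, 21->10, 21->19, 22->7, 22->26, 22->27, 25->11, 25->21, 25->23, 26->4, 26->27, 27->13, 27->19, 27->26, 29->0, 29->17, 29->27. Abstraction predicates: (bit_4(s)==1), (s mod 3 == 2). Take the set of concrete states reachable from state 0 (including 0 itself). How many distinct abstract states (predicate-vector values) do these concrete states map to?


BFS from 0:
Concrete reachable: {0, 2, 3, 4, 6, 7, 8, 9, 10, 11, 12, 13, 14, 16, 19, 20, 22, 23, 24, 26, 27, 28}
Abstract via predicates (bit_4(s)==1), (s mod 3 == 2):
  (0,0) <- {0, 3, 4, 6, 7, 9, 10, 12, 13}
  (0,1) <- {2, 8, 11, 14}
  (1,0) <- {16, 19, 22, 24, 27, 28}
  (1,1) <- {20, 23, 26}
Distinct abstract states = 4

4


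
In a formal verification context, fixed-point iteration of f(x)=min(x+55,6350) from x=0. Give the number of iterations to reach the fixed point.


Step 1: x=0, cap=6350, increment=55
Step 2: x grows by 55 each step until capped at 6350; fixed point is x=6350
Step 3: iterations = ceil(6350/55) = 116

116


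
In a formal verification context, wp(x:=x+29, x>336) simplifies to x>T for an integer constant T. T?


Formula: wp(x:=E, P) = P[E/x] (substitute E for x in postcondition)
Step 1: Postcondition: x>336
Step 2: Substitute x+29 for x: x+29>336
Step 3: Solve for x: x > 336-29 = 307

307


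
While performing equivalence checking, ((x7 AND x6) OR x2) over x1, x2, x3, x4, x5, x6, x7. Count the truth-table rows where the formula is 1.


Formula: ((x7 AND x6) OR x2) over 7 vars (128 rows)
Evaluate each row (x1, x2, x3, x4, x5, x6, x7 as bits, MSB first):
  row 0 [0000000]: ((0 AND 0) OR 0) -> 0
  row 1 [0000001]: ((1 AND 0) OR 0) -> 0
  row 2 [0000010]: ((0 AND 1) OR 0) -> 0
  row 3 [0000011]: ((1 AND 1) OR 0) -> 1
  row 4 [0000100]: ((0 AND 0) OR 0) -> 0
  (every remaining row is evaluated the same way; all 128 results are listed next)
Full result column, 8 rows per line (x1,x2,x3,x4 fixed per line; x5,x6,x7 runs 000..111 left to right):
  rows 0-7 [x1,x2,x3,x4=0000]: 00010001  (ones: 2)
  rows 8-15 [x1,x2,x3,x4=0001]: 00010001  (ones: 2)
  rows 16-23 [x1,x2,x3,x4=0010]: 00010001  (ones: 2)
  rows 24-31 [x1,x2,x3,x4=0011]: 00010001  (ones: 2)
  rows 32-39 [x1,x2,x3,x4=0100]: 11111111  (ones: 8)
  rows 40-47 [x1,x2,x3,x4=0101]: 11111111  (ones: 8)
  rows 48-55 [x1,x2,x3,x4=0110]: 11111111  (ones: 8)
  rows 56-63 [x1,x2,x3,x4=0111]: 11111111  (ones: 8)
  rows 64-71 [x1,x2,x3,x4=1000]: 00010001  (ones: 2)
  rows 72-79 [x1,x2,x3,x4=1001]: 00010001  (ones: 2)
  rows 80-87 [x1,x2,x3,x4=1010]: 00010001  (ones: 2)
  rows 88-95 [x1,x2,x3,x4=1011]: 00010001  (ones: 2)
  rows 96-103 [x1,x2,x3,x4=1100]: 11111111  (ones: 8)
  rows 104-111 [x1,x2,x3,x4=1101]: 11111111  (ones: 8)
  rows 112-119 [x1,x2,x3,x4=1110]: 11111111  (ones: 8)
  rows 120-127 [x1,x2,x3,x4=1111]: 11111111  (ones: 8)
Count of 1-rows = 2+2+2+2+8+8+8+8+2+2+2+2+8+8+8+8 = 80

80


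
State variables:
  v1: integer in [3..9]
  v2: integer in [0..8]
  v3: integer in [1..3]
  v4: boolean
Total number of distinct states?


State space = product of domain sizes of all variables.
Domain sizes:
  v1 (integer in [3..9]): 7
  v2 (integer in [0..8]): 9
  v3 (integer in [1..3]): 3
  v4 (boolean): 2
Product = 7 * 9 * 3 * 2 = 378

378


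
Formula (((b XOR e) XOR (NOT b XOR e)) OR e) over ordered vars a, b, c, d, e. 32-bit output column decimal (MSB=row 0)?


Formula: (((b XOR e) XOR (NOT b XOR e)) OR e) over a, b, c, d, e (32 rows)
Evaluate each row (bits = a,b,c,d,e, MSB first):
  row 0 [00000]: (((0 XOR 0) XOR (NOT 0 XOR 0)) OR 0) -> 1
  row 1 [00001]: (((0 XOR 1) XOR (NOT 0 XOR 1)) OR 1) -> 1
  row 2 [00010]: (((0 XOR 0) XOR (NOT 0 XOR 0)) OR 0) -> 1
  row 3 [00011]: (((0 XOR 1) XOR (NOT 0 XOR 1)) OR 1) -> 1
  row 4 [00100]: (((0 XOR 0) XOR (NOT 0 XOR 0)) OR 0) -> 1
  row 5 [00101]: (((0 XOR 1) XOR (NOT 0 XOR 1)) OR 1) -> 1
  row 6 [00110]: (((0 XOR 0) XOR (NOT 0 XOR 0)) OR 0) -> 1
  row 7 [00111]: (((0 XOR 1) XOR (NOT 0 XOR 1)) OR 1) -> 1
  row 8 [01000]: (((1 XOR 0) XOR (NOT 1 XOR 0)) OR 0) -> 1
  row 9 [01001]: (((1 XOR 1) XOR (NOT 1 XOR 1)) OR 1) -> 1
  row 10 [01010]: (((1 XOR 0) XOR (NOT 1 XOR 0)) OR 0) -> 1
  row 11 [01011]: (((1 XOR 1) XOR (NOT 1 XOR 1)) OR 1) -> 1
  row 12 [01100]: (((1 XOR 0) XOR (NOT 1 XOR 0)) OR 0) -> 1
  row 13 [01101]: (((1 XOR 1) XOR (NOT 1 XOR 1)) OR 1) -> 1
  row 14 [01110]: (((1 XOR 0) XOR (NOT 1 XOR 0)) OR 0) -> 1
  row 15 [01111]: (((1 XOR 1) XOR (NOT 1 XOR 1)) OR 1) -> 1
  row 16 [10000]: (((0 XOR 0) XOR (NOT 0 XOR 0)) OR 0) -> 1
  row 17 [10001]: (((0 XOR 1) XOR (NOT 0 XOR 1)) OR 1) -> 1
  row 18 [10010]: (((0 XOR 0) XOR (NOT 0 XOR 0)) OR 0) -> 1
  row 19 [10011]: (((0 XOR 1) XOR (NOT 0 XOR 1)) OR 1) -> 1
  row 20 [10100]: (((0 XOR 0) XOR (NOT 0 XOR 0)) OR 0) -> 1
  row 21 [10101]: (((0 XOR 1) XOR (NOT 0 XOR 1)) OR 1) -> 1
  row 22 [10110]: (((0 XOR 0) XOR (NOT 0 XOR 0)) OR 0) -> 1
  row 23 [10111]: (((0 XOR 1) XOR (NOT 0 XOR 1)) OR 1) -> 1
  row 24 [11000]: (((1 XOR 0) XOR (NOT 1 XOR 0)) OR 0) -> 1
  row 25 [11001]: (((1 XOR 1) XOR (NOT 1 XOR 1)) OR 1) -> 1
  row 26 [11010]: (((1 XOR 0) XOR (NOT 1 XOR 0)) OR 0) -> 1
  row 27 [11011]: (((1 XOR 1) XOR (NOT 1 XOR 1)) OR 1) -> 1
  row 28 [11100]: (((1 XOR 0) XOR (NOT 1 XOR 0)) OR 0) -> 1
  row 29 [11101]: (((1 XOR 1) XOR (NOT 1 XOR 1)) OR 1) -> 1
  row 30 [11110]: (((1 XOR 0) XOR (NOT 1 XOR 0)) OR 0) -> 1
  row 31 [11111]: (((1 XOR 1) XOR (NOT 1 XOR 1)) OR 1) -> 1
Full result column, 4 rows per line (a,b,c fixed per line; d,e runs 00..11 left to right):
  rows 0-3 [a,b,c=000]: 1111  = hex F
  rows 4-7 [a,b,c=001]: 1111  = hex F
  rows 8-11 [a,b,c=010]: 1111  = hex F
  rows 12-15 [a,b,c=011]: 1111  = hex F
  rows 16-19 [a,b,c=100]: 1111  = hex F
  rows 20-23 [a,b,c=101]: 1111  = hex F
  rows 24-27 [a,b,c=110]: 1111  = hex F
  rows 28-31 [a,b,c=111]: 1111  = hex F
Output column (row 0 .. row 31) = 11111111111111111111111111111111
Output column grouped in 4s = 1111 1111 1111 1111 1111 1111 1111 1111 = 0xFFFFFFFF
Convert to decimal digit by digit (value = value*16 + digit):
  F -> 15
  15*16 + 15 (F) = 255
  255*16 + 15 (F) = 4095
  4095*16 + 15 (F) = 65535
  65535*16 + 15 (F) = 1048575
  1048575*16 + 15 (F) = 16777215
  16777215*16 + 15 (F) = 268435455
  268435455*16 + 15 (F) = 4294967295
Decimal = 4294967295

4294967295
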